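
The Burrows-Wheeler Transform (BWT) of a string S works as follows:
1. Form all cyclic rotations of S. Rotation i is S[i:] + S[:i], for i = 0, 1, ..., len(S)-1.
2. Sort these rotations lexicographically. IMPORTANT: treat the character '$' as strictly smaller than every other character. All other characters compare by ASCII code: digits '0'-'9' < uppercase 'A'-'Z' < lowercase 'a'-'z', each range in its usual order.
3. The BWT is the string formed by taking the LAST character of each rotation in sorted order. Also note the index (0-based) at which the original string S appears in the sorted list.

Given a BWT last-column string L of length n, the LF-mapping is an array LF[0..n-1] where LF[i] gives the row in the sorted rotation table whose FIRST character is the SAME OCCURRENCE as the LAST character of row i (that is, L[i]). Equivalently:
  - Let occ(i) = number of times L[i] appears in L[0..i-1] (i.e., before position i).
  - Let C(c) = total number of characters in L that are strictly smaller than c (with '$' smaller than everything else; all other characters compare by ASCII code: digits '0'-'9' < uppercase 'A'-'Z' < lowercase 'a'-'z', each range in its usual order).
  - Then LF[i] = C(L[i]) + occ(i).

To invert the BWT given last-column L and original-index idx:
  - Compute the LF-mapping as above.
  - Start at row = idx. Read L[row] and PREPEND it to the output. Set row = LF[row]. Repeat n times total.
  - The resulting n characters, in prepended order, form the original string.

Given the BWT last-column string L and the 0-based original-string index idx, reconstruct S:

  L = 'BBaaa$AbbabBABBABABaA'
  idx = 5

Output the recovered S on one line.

Answer: AbBaAaAabBBaBaABbBAB$

Derivation:
LF mapping: 6 7 13 14 15 0 1 18 19 16 20 8 2 9 10 3 11 4 12 17 5
Walk LF starting at row 5, prepending L[row]:
  step 1: row=5, L[5]='$', prepend. Next row=LF[5]=0
  step 2: row=0, L[0]='B', prepend. Next row=LF[0]=6
  step 3: row=6, L[6]='A', prepend. Next row=LF[6]=1
  step 4: row=1, L[1]='B', prepend. Next row=LF[1]=7
  step 5: row=7, L[7]='b', prepend. Next row=LF[7]=18
  step 6: row=18, L[18]='B', prepend. Next row=LF[18]=12
  step 7: row=12, L[12]='A', prepend. Next row=LF[12]=2
  step 8: row=2, L[2]='a', prepend. Next row=LF[2]=13
  step 9: row=13, L[13]='B', prepend. Next row=LF[13]=9
  step 10: row=9, L[9]='a', prepend. Next row=LF[9]=16
  step 11: row=16, L[16]='B', prepend. Next row=LF[16]=11
  step 12: row=11, L[11]='B', prepend. Next row=LF[11]=8
  step 13: row=8, L[8]='b', prepend. Next row=LF[8]=19
  step 14: row=19, L[19]='a', prepend. Next row=LF[19]=17
  step 15: row=17, L[17]='A', prepend. Next row=LF[17]=4
  step 16: row=4, L[4]='a', prepend. Next row=LF[4]=15
  step 17: row=15, L[15]='A', prepend. Next row=LF[15]=3
  step 18: row=3, L[3]='a', prepend. Next row=LF[3]=14
  step 19: row=14, L[14]='B', prepend. Next row=LF[14]=10
  step 20: row=10, L[10]='b', prepend. Next row=LF[10]=20
  step 21: row=20, L[20]='A', prepend. Next row=LF[20]=5
Reversed output: AbBaAaAabBBaBaABbBAB$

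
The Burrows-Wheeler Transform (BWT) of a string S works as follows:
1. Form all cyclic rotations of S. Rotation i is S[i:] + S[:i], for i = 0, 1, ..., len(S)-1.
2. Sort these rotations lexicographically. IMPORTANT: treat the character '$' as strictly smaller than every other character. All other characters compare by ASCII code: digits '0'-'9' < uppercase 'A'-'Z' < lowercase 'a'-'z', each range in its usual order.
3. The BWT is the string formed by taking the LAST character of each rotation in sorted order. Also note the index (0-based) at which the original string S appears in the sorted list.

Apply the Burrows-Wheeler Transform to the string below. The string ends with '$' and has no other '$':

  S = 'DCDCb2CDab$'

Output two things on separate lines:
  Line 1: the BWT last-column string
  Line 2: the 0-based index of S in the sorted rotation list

All 11 rotations (rotation i = S[i:]+S[:i]):
  rot[0] = DCDCb2CDab$
  rot[1] = CDCb2CDab$D
  rot[2] = DCb2CDab$DC
  rot[3] = Cb2CDab$DCD
  rot[4] = b2CDab$DCDC
  rot[5] = 2CDab$DCDCb
  rot[6] = CDab$DCDCb2
  rot[7] = Dab$DCDCb2C
  rot[8] = ab$DCDCb2CD
  rot[9] = b$DCDCb2CDa
  rot[10] = $DCDCb2CDab
Sorted (with $ < everything):
  sorted[0] = $DCDCb2CDab  (last char: 'b')
  sorted[1] = 2CDab$DCDCb  (last char: 'b')
  sorted[2] = CDCb2CDab$D  (last char: 'D')
  sorted[3] = CDab$DCDCb2  (last char: '2')
  sorted[4] = Cb2CDab$DCD  (last char: 'D')
  sorted[5] = DCDCb2CDab$  (last char: '$')
  sorted[6] = DCb2CDab$DC  (last char: 'C')
  sorted[7] = Dab$DCDCb2C  (last char: 'C')
  sorted[8] = ab$DCDCb2CD  (last char: 'D')
  sorted[9] = b$DCDCb2CDa  (last char: 'a')
  sorted[10] = b2CDab$DCDC  (last char: 'C')
Last column: bbD2D$CCDaC
Original string S is at sorted index 5

Answer: bbD2D$CCDaC
5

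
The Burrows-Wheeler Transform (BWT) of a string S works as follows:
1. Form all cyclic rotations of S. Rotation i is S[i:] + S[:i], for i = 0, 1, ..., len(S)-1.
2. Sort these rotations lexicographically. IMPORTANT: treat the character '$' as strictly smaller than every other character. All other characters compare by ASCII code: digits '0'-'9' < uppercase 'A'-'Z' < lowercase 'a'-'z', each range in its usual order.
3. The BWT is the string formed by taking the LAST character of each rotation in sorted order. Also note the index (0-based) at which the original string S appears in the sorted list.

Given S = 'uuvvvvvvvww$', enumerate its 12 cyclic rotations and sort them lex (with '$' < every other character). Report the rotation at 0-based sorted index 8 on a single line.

Answer: vvww$uuvvvvv

Derivation:
All 12 rotations (rotation i = S[i:]+S[:i]):
  rot[0] = uuvvvvvvvww$
  rot[1] = uvvvvvvvww$u
  rot[2] = vvvvvvvww$uu
  rot[3] = vvvvvvww$uuv
  rot[4] = vvvvvww$uuvv
  rot[5] = vvvvww$uuvvv
  rot[6] = vvvww$uuvvvv
  rot[7] = vvww$uuvvvvv
  rot[8] = vww$uuvvvvvv
  rot[9] = ww$uuvvvvvvv
  rot[10] = w$uuvvvvvvvw
  rot[11] = $uuvvvvvvvww
Sorted (with $ < everything):
  sorted[0] = $uuvvvvvvvww
  sorted[1] = uuvvvvvvvww$
  sorted[2] = uvvvvvvvww$u
  sorted[3] = vvvvvvvww$uu
  sorted[4] = vvvvvvww$uuv
  sorted[5] = vvvvvww$uuvv
  sorted[6] = vvvvww$uuvvv
  sorted[7] = vvvww$uuvvvv
  sorted[8] = vvww$uuvvvvv
  sorted[9] = vww$uuvvvvvv
  sorted[10] = w$uuvvvvvvvw
  sorted[11] = ww$uuvvvvvvv
sorted[8] = vvww$uuvvvvv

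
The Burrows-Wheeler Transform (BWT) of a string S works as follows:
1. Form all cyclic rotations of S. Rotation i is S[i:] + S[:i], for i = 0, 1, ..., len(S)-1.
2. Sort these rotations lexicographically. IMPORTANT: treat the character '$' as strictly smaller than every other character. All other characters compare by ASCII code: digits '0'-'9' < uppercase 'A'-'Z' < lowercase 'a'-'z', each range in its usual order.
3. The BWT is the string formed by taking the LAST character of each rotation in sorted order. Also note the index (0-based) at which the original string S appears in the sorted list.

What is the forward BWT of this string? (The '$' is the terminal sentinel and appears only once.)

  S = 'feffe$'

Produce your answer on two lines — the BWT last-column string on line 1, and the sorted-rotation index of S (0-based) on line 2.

Answer: efff$e
4

Derivation:
All 6 rotations (rotation i = S[i:]+S[:i]):
  rot[0] = feffe$
  rot[1] = effe$f
  rot[2] = ffe$fe
  rot[3] = fe$fef
  rot[4] = e$feff
  rot[5] = $feffe
Sorted (with $ < everything):
  sorted[0] = $feffe  (last char: 'e')
  sorted[1] = e$feff  (last char: 'f')
  sorted[2] = effe$f  (last char: 'f')
  sorted[3] = fe$fef  (last char: 'f')
  sorted[4] = feffe$  (last char: '$')
  sorted[5] = ffe$fe  (last char: 'e')
Last column: efff$e
Original string S is at sorted index 4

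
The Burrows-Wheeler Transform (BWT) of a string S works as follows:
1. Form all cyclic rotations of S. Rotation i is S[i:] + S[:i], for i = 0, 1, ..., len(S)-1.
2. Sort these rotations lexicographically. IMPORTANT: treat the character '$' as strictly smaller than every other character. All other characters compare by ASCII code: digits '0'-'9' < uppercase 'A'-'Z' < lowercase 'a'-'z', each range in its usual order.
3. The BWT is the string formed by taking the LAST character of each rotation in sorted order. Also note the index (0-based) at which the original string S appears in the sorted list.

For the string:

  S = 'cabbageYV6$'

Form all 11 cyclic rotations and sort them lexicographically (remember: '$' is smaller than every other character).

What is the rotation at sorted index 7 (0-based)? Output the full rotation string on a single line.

All 11 rotations (rotation i = S[i:]+S[:i]):
  rot[0] = cabbageYV6$
  rot[1] = abbageYV6$c
  rot[2] = bbageYV6$ca
  rot[3] = bageYV6$cab
  rot[4] = ageYV6$cabb
  rot[5] = geYV6$cabba
  rot[6] = eYV6$cabbag
  rot[7] = YV6$cabbage
  rot[8] = V6$cabbageY
  rot[9] = 6$cabbageYV
  rot[10] = $cabbageYV6
Sorted (with $ < everything):
  sorted[0] = $cabbageYV6
  sorted[1] = 6$cabbageYV
  sorted[2] = V6$cabbageY
  sorted[3] = YV6$cabbage
  sorted[4] = abbageYV6$c
  sorted[5] = ageYV6$cabb
  sorted[6] = bageYV6$cab
  sorted[7] = bbageYV6$ca
  sorted[8] = cabbageYV6$
  sorted[9] = eYV6$cabbag
  sorted[10] = geYV6$cabba
sorted[7] = bbageYV6$ca

Answer: bbageYV6$ca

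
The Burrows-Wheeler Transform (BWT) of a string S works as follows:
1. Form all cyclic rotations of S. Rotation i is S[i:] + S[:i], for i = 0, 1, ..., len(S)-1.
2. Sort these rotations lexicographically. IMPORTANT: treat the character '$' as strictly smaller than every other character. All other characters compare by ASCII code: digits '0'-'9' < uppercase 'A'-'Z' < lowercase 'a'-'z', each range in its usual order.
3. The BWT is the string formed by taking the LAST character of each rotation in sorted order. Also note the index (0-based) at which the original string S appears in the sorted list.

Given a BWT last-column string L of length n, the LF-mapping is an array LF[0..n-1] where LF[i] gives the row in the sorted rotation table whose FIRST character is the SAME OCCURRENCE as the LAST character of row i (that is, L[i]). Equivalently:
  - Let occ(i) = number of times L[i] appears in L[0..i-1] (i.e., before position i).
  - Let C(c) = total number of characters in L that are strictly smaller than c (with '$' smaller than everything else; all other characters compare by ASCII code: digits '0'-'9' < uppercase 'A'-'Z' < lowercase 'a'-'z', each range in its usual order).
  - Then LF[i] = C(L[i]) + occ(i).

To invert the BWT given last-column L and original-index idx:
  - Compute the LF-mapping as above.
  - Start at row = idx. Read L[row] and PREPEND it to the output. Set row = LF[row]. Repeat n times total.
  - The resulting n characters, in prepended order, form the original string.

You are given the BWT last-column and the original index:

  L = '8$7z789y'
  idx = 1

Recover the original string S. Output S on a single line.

LF mapping: 3 0 1 7 2 4 5 6
Walk LF starting at row 1, prepending L[row]:
  step 1: row=1, L[1]='$', prepend. Next row=LF[1]=0
  step 2: row=0, L[0]='8', prepend. Next row=LF[0]=3
  step 3: row=3, L[3]='z', prepend. Next row=LF[3]=7
  step 4: row=7, L[7]='y', prepend. Next row=LF[7]=6
  step 5: row=6, L[6]='9', prepend. Next row=LF[6]=5
  step 6: row=5, L[5]='8', prepend. Next row=LF[5]=4
  step 7: row=4, L[4]='7', prepend. Next row=LF[4]=2
  step 8: row=2, L[2]='7', prepend. Next row=LF[2]=1
Reversed output: 7789yz8$

Answer: 7789yz8$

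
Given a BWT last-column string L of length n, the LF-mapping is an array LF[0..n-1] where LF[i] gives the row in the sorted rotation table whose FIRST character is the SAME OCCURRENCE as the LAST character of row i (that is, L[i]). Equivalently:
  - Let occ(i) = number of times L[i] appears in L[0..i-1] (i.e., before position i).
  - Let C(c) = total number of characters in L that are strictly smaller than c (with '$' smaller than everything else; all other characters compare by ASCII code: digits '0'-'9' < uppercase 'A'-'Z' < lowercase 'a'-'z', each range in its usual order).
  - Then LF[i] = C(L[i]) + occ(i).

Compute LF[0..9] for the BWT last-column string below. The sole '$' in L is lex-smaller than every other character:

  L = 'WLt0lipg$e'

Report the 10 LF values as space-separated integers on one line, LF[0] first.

Char counts: '$':1, '0':1, 'L':1, 'W':1, 'e':1, 'g':1, 'i':1, 'l':1, 'p':1, 't':1
C (first-col start): C('$')=0, C('0')=1, C('L')=2, C('W')=3, C('e')=4, C('g')=5, C('i')=6, C('l')=7, C('p')=8, C('t')=9
L[0]='W': occ=0, LF[0]=C('W')+0=3+0=3
L[1]='L': occ=0, LF[1]=C('L')+0=2+0=2
L[2]='t': occ=0, LF[2]=C('t')+0=9+0=9
L[3]='0': occ=0, LF[3]=C('0')+0=1+0=1
L[4]='l': occ=0, LF[4]=C('l')+0=7+0=7
L[5]='i': occ=0, LF[5]=C('i')+0=6+0=6
L[6]='p': occ=0, LF[6]=C('p')+0=8+0=8
L[7]='g': occ=0, LF[7]=C('g')+0=5+0=5
L[8]='$': occ=0, LF[8]=C('$')+0=0+0=0
L[9]='e': occ=0, LF[9]=C('e')+0=4+0=4

Answer: 3 2 9 1 7 6 8 5 0 4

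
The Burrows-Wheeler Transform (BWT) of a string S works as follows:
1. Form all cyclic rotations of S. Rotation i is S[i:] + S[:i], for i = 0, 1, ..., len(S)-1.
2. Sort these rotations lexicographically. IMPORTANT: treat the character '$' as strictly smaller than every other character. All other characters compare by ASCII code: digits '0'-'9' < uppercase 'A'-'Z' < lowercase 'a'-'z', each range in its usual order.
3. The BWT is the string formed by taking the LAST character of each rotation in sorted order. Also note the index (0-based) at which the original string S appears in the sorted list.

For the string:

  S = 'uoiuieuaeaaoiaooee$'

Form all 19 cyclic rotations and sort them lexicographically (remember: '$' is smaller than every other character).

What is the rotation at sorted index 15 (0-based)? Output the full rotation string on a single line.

All 19 rotations (rotation i = S[i:]+S[:i]):
  rot[0] = uoiuieuaeaaoiaooee$
  rot[1] = oiuieuaeaaoiaooee$u
  rot[2] = iuieuaeaaoiaooee$uo
  rot[3] = uieuaeaaoiaooee$uoi
  rot[4] = ieuaeaaoiaooee$uoiu
  rot[5] = euaeaaoiaooee$uoiui
  rot[6] = uaeaaoiaooee$uoiuie
  rot[7] = aeaaoiaooee$uoiuieu
  rot[8] = eaaoiaooee$uoiuieua
  rot[9] = aaoiaooee$uoiuieuae
  rot[10] = aoiaooee$uoiuieuaea
  rot[11] = oiaooee$uoiuieuaeaa
  rot[12] = iaooee$uoiuieuaeaao
  rot[13] = aooee$uoiuieuaeaaoi
  rot[14] = ooee$uoiuieuaeaaoia
  rot[15] = oee$uoiuieuaeaaoiao
  rot[16] = ee$uoiuieuaeaaoiaoo
  rot[17] = e$uoiuieuaeaaoiaooe
  rot[18] = $uoiuieuaeaaoiaooee
Sorted (with $ < everything):
  sorted[0] = $uoiuieuaeaaoiaooee
  sorted[1] = aaoiaooee$uoiuieuae
  sorted[2] = aeaaoiaooee$uoiuieu
  sorted[3] = aoiaooee$uoiuieuaea
  sorted[4] = aooee$uoiuieuaeaaoi
  sorted[5] = e$uoiuieuaeaaoiaooe
  sorted[6] = eaaoiaooee$uoiuieua
  sorted[7] = ee$uoiuieuaeaaoiaoo
  sorted[8] = euaeaaoiaooee$uoiui
  sorted[9] = iaooee$uoiuieuaeaao
  sorted[10] = ieuaeaaoiaooee$uoiu
  sorted[11] = iuieuaeaaoiaooee$uo
  sorted[12] = oee$uoiuieuaeaaoiao
  sorted[13] = oiaooee$uoiuieuaeaa
  sorted[14] = oiuieuaeaaoiaooee$u
  sorted[15] = ooee$uoiuieuaeaaoia
  sorted[16] = uaeaaoiaooee$uoiuie
  sorted[17] = uieuaeaaoiaooee$uoi
  sorted[18] = uoiuieuaeaaoiaooee$
sorted[15] = ooee$uoiuieuaeaaoia

Answer: ooee$uoiuieuaeaaoia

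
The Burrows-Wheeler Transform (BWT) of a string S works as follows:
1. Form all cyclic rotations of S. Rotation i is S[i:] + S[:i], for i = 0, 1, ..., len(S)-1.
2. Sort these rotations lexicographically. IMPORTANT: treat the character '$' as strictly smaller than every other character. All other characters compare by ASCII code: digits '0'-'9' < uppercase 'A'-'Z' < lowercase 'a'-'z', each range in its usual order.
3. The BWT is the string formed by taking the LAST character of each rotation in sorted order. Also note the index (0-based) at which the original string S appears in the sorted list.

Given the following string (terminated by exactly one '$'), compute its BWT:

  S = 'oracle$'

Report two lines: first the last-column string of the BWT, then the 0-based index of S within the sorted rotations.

All 7 rotations (rotation i = S[i:]+S[:i]):
  rot[0] = oracle$
  rot[1] = racle$o
  rot[2] = acle$or
  rot[3] = cle$ora
  rot[4] = le$orac
  rot[5] = e$oracl
  rot[6] = $oracle
Sorted (with $ < everything):
  sorted[0] = $oracle  (last char: 'e')
  sorted[1] = acle$or  (last char: 'r')
  sorted[2] = cle$ora  (last char: 'a')
  sorted[3] = e$oracl  (last char: 'l')
  sorted[4] = le$orac  (last char: 'c')
  sorted[5] = oracle$  (last char: '$')
  sorted[6] = racle$o  (last char: 'o')
Last column: eralc$o
Original string S is at sorted index 5

Answer: eralc$o
5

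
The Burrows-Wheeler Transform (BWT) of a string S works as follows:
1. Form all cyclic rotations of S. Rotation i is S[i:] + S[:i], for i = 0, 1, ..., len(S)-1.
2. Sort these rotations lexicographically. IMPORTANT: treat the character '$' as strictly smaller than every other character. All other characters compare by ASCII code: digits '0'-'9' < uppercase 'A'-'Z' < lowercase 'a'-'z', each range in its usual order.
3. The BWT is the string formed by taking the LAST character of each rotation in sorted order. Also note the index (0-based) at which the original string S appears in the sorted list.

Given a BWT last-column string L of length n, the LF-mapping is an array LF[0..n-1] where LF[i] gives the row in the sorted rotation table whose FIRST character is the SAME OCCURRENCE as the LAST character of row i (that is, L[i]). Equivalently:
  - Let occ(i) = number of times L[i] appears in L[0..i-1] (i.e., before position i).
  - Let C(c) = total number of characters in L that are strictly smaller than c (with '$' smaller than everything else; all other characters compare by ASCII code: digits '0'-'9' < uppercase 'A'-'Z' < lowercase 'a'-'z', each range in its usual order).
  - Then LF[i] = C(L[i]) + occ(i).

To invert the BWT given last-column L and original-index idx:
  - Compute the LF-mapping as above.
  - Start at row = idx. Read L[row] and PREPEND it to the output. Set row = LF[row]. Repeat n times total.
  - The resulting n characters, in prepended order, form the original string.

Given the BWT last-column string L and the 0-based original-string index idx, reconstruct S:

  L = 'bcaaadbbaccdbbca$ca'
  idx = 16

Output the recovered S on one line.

Answer: cdaccbcaaaabadbcbb$

Derivation:
LF mapping: 7 12 1 2 3 17 8 9 4 13 14 18 10 11 15 5 0 16 6
Walk LF starting at row 16, prepending L[row]:
  step 1: row=16, L[16]='$', prepend. Next row=LF[16]=0
  step 2: row=0, L[0]='b', prepend. Next row=LF[0]=7
  step 3: row=7, L[7]='b', prepend. Next row=LF[7]=9
  step 4: row=9, L[9]='c', prepend. Next row=LF[9]=13
  step 5: row=13, L[13]='b', prepend. Next row=LF[13]=11
  step 6: row=11, L[11]='d', prepend. Next row=LF[11]=18
  step 7: row=18, L[18]='a', prepend. Next row=LF[18]=6
  step 8: row=6, L[6]='b', prepend. Next row=LF[6]=8
  step 9: row=8, L[8]='a', prepend. Next row=LF[8]=4
  step 10: row=4, L[4]='a', prepend. Next row=LF[4]=3
  step 11: row=3, L[3]='a', prepend. Next row=LF[3]=2
  step 12: row=2, L[2]='a', prepend. Next row=LF[2]=1
  step 13: row=1, L[1]='c', prepend. Next row=LF[1]=12
  step 14: row=12, L[12]='b', prepend. Next row=LF[12]=10
  step 15: row=10, L[10]='c', prepend. Next row=LF[10]=14
  step 16: row=14, L[14]='c', prepend. Next row=LF[14]=15
  step 17: row=15, L[15]='a', prepend. Next row=LF[15]=5
  step 18: row=5, L[5]='d', prepend. Next row=LF[5]=17
  step 19: row=17, L[17]='c', prepend. Next row=LF[17]=16
Reversed output: cdaccbcaaaabadbcbb$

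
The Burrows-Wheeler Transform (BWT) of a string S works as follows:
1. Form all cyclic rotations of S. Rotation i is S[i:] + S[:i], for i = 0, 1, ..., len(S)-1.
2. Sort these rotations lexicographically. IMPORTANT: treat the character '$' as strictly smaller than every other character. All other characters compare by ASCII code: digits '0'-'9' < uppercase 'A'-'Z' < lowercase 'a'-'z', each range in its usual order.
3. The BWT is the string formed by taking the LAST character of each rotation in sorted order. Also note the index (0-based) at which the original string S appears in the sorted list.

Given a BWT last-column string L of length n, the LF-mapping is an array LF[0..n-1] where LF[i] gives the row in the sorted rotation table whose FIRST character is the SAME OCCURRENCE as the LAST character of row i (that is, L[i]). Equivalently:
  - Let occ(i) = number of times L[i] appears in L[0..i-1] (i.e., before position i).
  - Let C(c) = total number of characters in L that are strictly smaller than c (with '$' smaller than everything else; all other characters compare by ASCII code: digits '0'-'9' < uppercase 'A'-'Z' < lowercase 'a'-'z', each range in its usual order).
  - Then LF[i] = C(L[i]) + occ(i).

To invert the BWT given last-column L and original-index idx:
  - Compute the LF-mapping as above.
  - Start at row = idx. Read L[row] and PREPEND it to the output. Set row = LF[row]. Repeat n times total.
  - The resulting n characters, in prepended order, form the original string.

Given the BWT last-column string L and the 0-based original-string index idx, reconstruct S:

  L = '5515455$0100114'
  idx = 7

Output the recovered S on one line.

Answer: 15145150504105$

Derivation:
LF mapping: 10 11 4 12 8 13 14 0 1 5 2 3 6 7 9
Walk LF starting at row 7, prepending L[row]:
  step 1: row=7, L[7]='$', prepend. Next row=LF[7]=0
  step 2: row=0, L[0]='5', prepend. Next row=LF[0]=10
  step 3: row=10, L[10]='0', prepend. Next row=LF[10]=2
  step 4: row=2, L[2]='1', prepend. Next row=LF[2]=4
  step 5: row=4, L[4]='4', prepend. Next row=LF[4]=8
  step 6: row=8, L[8]='0', prepend. Next row=LF[8]=1
  step 7: row=1, L[1]='5', prepend. Next row=LF[1]=11
  step 8: row=11, L[11]='0', prepend. Next row=LF[11]=3
  step 9: row=3, L[3]='5', prepend. Next row=LF[3]=12
  step 10: row=12, L[12]='1', prepend. Next row=LF[12]=6
  step 11: row=6, L[6]='5', prepend. Next row=LF[6]=14
  step 12: row=14, L[14]='4', prepend. Next row=LF[14]=9
  step 13: row=9, L[9]='1', prepend. Next row=LF[9]=5
  step 14: row=5, L[5]='5', prepend. Next row=LF[5]=13
  step 15: row=13, L[13]='1', prepend. Next row=LF[13]=7
Reversed output: 15145150504105$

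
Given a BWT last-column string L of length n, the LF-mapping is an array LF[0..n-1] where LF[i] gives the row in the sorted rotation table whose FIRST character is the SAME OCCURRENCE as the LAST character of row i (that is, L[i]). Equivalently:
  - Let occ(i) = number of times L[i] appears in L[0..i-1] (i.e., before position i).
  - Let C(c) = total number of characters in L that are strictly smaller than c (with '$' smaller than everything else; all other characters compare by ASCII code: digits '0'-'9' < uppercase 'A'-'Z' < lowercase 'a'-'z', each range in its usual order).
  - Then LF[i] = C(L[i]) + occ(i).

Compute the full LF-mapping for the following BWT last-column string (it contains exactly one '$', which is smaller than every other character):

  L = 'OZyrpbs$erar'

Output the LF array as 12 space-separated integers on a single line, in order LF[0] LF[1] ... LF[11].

Char counts: '$':1, 'O':1, 'Z':1, 'a':1, 'b':1, 'e':1, 'p':1, 'r':3, 's':1, 'y':1
C (first-col start): C('$')=0, C('O')=1, C('Z')=2, C('a')=3, C('b')=4, C('e')=5, C('p')=6, C('r')=7, C('s')=10, C('y')=11
L[0]='O': occ=0, LF[0]=C('O')+0=1+0=1
L[1]='Z': occ=0, LF[1]=C('Z')+0=2+0=2
L[2]='y': occ=0, LF[2]=C('y')+0=11+0=11
L[3]='r': occ=0, LF[3]=C('r')+0=7+0=7
L[4]='p': occ=0, LF[4]=C('p')+0=6+0=6
L[5]='b': occ=0, LF[5]=C('b')+0=4+0=4
L[6]='s': occ=0, LF[6]=C('s')+0=10+0=10
L[7]='$': occ=0, LF[7]=C('$')+0=0+0=0
L[8]='e': occ=0, LF[8]=C('e')+0=5+0=5
L[9]='r': occ=1, LF[9]=C('r')+1=7+1=8
L[10]='a': occ=0, LF[10]=C('a')+0=3+0=3
L[11]='r': occ=2, LF[11]=C('r')+2=7+2=9

Answer: 1 2 11 7 6 4 10 0 5 8 3 9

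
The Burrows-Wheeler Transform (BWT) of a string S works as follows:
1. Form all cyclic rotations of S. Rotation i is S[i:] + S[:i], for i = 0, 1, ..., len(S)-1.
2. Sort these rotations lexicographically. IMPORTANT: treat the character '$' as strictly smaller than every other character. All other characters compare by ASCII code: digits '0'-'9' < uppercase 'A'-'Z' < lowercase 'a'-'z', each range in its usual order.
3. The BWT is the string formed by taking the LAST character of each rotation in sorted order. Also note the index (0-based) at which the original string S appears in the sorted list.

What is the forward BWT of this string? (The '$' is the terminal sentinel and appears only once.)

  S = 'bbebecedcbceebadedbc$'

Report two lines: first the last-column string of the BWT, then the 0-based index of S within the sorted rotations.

Answer: cbe$dcbebdebeeaebbdcc
3

Derivation:
All 21 rotations (rotation i = S[i:]+S[:i]):
  rot[0] = bbebecedcbceebadedbc$
  rot[1] = bebecedcbceebadedbc$b
  rot[2] = ebecedcbceebadedbc$bb
  rot[3] = becedcbceebadedbc$bbe
  rot[4] = ecedcbceebadedbc$bbeb
  rot[5] = cedcbceebadedbc$bbebe
  rot[6] = edcbceebadedbc$bbebec
  rot[7] = dcbceebadedbc$bbebece
  rot[8] = cbceebadedbc$bbebeced
  rot[9] = bceebadedbc$bbebecedc
  rot[10] = ceebadedbc$bbebecedcb
  rot[11] = eebadedbc$bbebecedcbc
  rot[12] = ebadedbc$bbebecedcbce
  rot[13] = badedbc$bbebecedcbcee
  rot[14] = adedbc$bbebecedcbceeb
  rot[15] = dedbc$bbebecedcbceeba
  rot[16] = edbc$bbebecedcbceebad
  rot[17] = dbc$bbebecedcbceebade
  rot[18] = bc$bbebecedcbceebaded
  rot[19] = c$bbebecedcbceebadedb
  rot[20] = $bbebecedcbceebadedbc
Sorted (with $ < everything):
  sorted[0] = $bbebecedcbceebadedbc  (last char: 'c')
  sorted[1] = adedbc$bbebecedcbceeb  (last char: 'b')
  sorted[2] = badedbc$bbebecedcbcee  (last char: 'e')
  sorted[3] = bbebecedcbceebadedbc$  (last char: '$')
  sorted[4] = bc$bbebecedcbceebaded  (last char: 'd')
  sorted[5] = bceebadedbc$bbebecedc  (last char: 'c')
  sorted[6] = bebecedcbceebadedbc$b  (last char: 'b')
  sorted[7] = becedcbceebadedbc$bbe  (last char: 'e')
  sorted[8] = c$bbebecedcbceebadedb  (last char: 'b')
  sorted[9] = cbceebadedbc$bbebeced  (last char: 'd')
  sorted[10] = cedcbceebadedbc$bbebe  (last char: 'e')
  sorted[11] = ceebadedbc$bbebecedcb  (last char: 'b')
  sorted[12] = dbc$bbebecedcbceebade  (last char: 'e')
  sorted[13] = dcbceebadedbc$bbebece  (last char: 'e')
  sorted[14] = dedbc$bbebecedcbceeba  (last char: 'a')
  sorted[15] = ebadedbc$bbebecedcbce  (last char: 'e')
  sorted[16] = ebecedcbceebadedbc$bb  (last char: 'b')
  sorted[17] = ecedcbceebadedbc$bbeb  (last char: 'b')
  sorted[18] = edbc$bbebecedcbceebad  (last char: 'd')
  sorted[19] = edcbceebadedbc$bbebec  (last char: 'c')
  sorted[20] = eebadedbc$bbebecedcbc  (last char: 'c')
Last column: cbe$dcbebdebeeaebbdcc
Original string S is at sorted index 3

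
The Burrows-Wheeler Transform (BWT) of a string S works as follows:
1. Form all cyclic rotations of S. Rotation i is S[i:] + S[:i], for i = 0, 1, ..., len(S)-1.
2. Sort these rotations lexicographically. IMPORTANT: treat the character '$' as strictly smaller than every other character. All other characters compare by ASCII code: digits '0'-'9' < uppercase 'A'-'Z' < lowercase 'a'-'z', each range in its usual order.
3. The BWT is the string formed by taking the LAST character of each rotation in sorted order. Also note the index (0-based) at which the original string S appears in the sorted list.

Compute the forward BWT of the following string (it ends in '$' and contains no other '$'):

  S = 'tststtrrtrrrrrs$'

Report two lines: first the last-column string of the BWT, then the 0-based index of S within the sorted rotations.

All 16 rotations (rotation i = S[i:]+S[:i]):
  rot[0] = tststtrrtrrrrrs$
  rot[1] = ststtrrtrrrrrs$t
  rot[2] = tsttrrtrrrrrs$ts
  rot[3] = sttrrtrrrrrs$tst
  rot[4] = ttrrtrrrrrs$tsts
  rot[5] = trrtrrrrrs$tstst
  rot[6] = rrtrrrrrs$tststt
  rot[7] = rtrrrrrs$tststtr
  rot[8] = trrrrrs$tststtrr
  rot[9] = rrrrrs$tststtrrt
  rot[10] = rrrrs$tststtrrtr
  rot[11] = rrrs$tststtrrtrr
  rot[12] = rrs$tststtrrtrrr
  rot[13] = rs$tststtrrtrrrr
  rot[14] = s$tststtrrtrrrrr
  rot[15] = $tststtrrtrrrrrs
Sorted (with $ < everything):
  sorted[0] = $tststtrrtrrrrrs  (last char: 's')
  sorted[1] = rrrrrs$tststtrrt  (last char: 't')
  sorted[2] = rrrrs$tststtrrtr  (last char: 'r')
  sorted[3] = rrrs$tststtrrtrr  (last char: 'r')
  sorted[4] = rrs$tststtrrtrrr  (last char: 'r')
  sorted[5] = rrtrrrrrs$tststt  (last char: 't')
  sorted[6] = rs$tststtrrtrrrr  (last char: 'r')
  sorted[7] = rtrrrrrs$tststtr  (last char: 'r')
  sorted[8] = s$tststtrrtrrrrr  (last char: 'r')
  sorted[9] = ststtrrtrrrrrs$t  (last char: 't')
  sorted[10] = sttrrtrrrrrs$tst  (last char: 't')
  sorted[11] = trrrrrs$tststtrr  (last char: 'r')
  sorted[12] = trrtrrrrrs$tstst  (last char: 't')
  sorted[13] = tststtrrtrrrrrs$  (last char: '$')
  sorted[14] = tsttrrtrrrrrs$ts  (last char: 's')
  sorted[15] = ttrrtrrrrrs$tsts  (last char: 's')
Last column: strrrtrrrttrt$ss
Original string S is at sorted index 13

Answer: strrrtrrrttrt$ss
13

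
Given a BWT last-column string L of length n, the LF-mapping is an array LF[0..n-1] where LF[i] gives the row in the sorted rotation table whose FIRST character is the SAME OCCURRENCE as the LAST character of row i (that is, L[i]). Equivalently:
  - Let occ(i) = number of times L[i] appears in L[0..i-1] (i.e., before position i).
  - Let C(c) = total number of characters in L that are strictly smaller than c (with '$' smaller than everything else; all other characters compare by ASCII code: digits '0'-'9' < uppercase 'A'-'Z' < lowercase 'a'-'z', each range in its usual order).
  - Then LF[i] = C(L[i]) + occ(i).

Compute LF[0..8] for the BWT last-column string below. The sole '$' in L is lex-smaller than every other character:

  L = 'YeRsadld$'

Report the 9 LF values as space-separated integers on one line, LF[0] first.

Answer: 2 6 1 8 3 4 7 5 0

Derivation:
Char counts: '$':1, 'R':1, 'Y':1, 'a':1, 'd':2, 'e':1, 'l':1, 's':1
C (first-col start): C('$')=0, C('R')=1, C('Y')=2, C('a')=3, C('d')=4, C('e')=6, C('l')=7, C('s')=8
L[0]='Y': occ=0, LF[0]=C('Y')+0=2+0=2
L[1]='e': occ=0, LF[1]=C('e')+0=6+0=6
L[2]='R': occ=0, LF[2]=C('R')+0=1+0=1
L[3]='s': occ=0, LF[3]=C('s')+0=8+0=8
L[4]='a': occ=0, LF[4]=C('a')+0=3+0=3
L[5]='d': occ=0, LF[5]=C('d')+0=4+0=4
L[6]='l': occ=0, LF[6]=C('l')+0=7+0=7
L[7]='d': occ=1, LF[7]=C('d')+1=4+1=5
L[8]='$': occ=0, LF[8]=C('$')+0=0+0=0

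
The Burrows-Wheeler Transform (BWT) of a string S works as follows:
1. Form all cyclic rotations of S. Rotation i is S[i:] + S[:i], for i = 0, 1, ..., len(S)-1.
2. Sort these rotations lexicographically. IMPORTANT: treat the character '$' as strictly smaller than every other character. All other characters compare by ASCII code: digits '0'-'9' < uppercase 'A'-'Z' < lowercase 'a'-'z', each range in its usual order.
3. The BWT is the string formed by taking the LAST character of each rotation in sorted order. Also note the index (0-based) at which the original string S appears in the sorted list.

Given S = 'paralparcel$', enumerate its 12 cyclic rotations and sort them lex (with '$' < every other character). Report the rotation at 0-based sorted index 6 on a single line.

All 12 rotations (rotation i = S[i:]+S[:i]):
  rot[0] = paralparcel$
  rot[1] = aralparcel$p
  rot[2] = ralparcel$pa
  rot[3] = alparcel$par
  rot[4] = lparcel$para
  rot[5] = parcel$paral
  rot[6] = arcel$paralp
  rot[7] = rcel$paralpa
  rot[8] = cel$paralpar
  rot[9] = el$paralparc
  rot[10] = l$paralparce
  rot[11] = $paralparcel
Sorted (with $ < everything):
  sorted[0] = $paralparcel
  sorted[1] = alparcel$par
  sorted[2] = aralparcel$p
  sorted[3] = arcel$paralp
  sorted[4] = cel$paralpar
  sorted[5] = el$paralparc
  sorted[6] = l$paralparce
  sorted[7] = lparcel$para
  sorted[8] = paralparcel$
  sorted[9] = parcel$paral
  sorted[10] = ralparcel$pa
  sorted[11] = rcel$paralpa
sorted[6] = l$paralparce

Answer: l$paralparce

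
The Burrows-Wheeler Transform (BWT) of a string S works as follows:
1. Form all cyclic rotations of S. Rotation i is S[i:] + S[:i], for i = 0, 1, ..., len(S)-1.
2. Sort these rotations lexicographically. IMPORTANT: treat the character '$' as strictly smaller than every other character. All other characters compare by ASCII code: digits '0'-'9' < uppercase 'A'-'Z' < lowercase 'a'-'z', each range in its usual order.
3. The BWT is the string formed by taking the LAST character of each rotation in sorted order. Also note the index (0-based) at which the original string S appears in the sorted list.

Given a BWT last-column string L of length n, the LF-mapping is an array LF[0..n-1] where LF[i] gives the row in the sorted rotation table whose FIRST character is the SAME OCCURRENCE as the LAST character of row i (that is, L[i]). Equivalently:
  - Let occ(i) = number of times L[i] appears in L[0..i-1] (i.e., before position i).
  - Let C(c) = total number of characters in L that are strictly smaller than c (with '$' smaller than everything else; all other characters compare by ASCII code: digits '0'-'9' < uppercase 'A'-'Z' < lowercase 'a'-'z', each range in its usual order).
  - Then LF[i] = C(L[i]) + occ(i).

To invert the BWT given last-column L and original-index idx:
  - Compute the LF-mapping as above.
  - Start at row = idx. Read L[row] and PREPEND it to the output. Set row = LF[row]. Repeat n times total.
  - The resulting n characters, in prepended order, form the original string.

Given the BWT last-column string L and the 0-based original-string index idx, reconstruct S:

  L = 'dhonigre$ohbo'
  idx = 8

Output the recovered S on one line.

Answer: neighborhood$

Derivation:
LF mapping: 2 5 9 8 7 4 12 3 0 10 6 1 11
Walk LF starting at row 8, prepending L[row]:
  step 1: row=8, L[8]='$', prepend. Next row=LF[8]=0
  step 2: row=0, L[0]='d', prepend. Next row=LF[0]=2
  step 3: row=2, L[2]='o', prepend. Next row=LF[2]=9
  step 4: row=9, L[9]='o', prepend. Next row=LF[9]=10
  step 5: row=10, L[10]='h', prepend. Next row=LF[10]=6
  step 6: row=6, L[6]='r', prepend. Next row=LF[6]=12
  step 7: row=12, L[12]='o', prepend. Next row=LF[12]=11
  step 8: row=11, L[11]='b', prepend. Next row=LF[11]=1
  step 9: row=1, L[1]='h', prepend. Next row=LF[1]=5
  step 10: row=5, L[5]='g', prepend. Next row=LF[5]=4
  step 11: row=4, L[4]='i', prepend. Next row=LF[4]=7
  step 12: row=7, L[7]='e', prepend. Next row=LF[7]=3
  step 13: row=3, L[3]='n', prepend. Next row=LF[3]=8
Reversed output: neighborhood$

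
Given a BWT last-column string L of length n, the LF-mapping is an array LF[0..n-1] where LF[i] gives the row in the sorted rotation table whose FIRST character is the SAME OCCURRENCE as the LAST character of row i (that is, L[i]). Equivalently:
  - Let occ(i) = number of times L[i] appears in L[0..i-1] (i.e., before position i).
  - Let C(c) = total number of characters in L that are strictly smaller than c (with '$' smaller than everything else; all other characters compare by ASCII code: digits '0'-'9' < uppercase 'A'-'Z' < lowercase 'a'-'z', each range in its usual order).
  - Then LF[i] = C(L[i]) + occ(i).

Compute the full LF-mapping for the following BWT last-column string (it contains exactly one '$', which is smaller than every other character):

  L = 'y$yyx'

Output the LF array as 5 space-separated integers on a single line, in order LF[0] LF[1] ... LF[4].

Answer: 2 0 3 4 1

Derivation:
Char counts: '$':1, 'x':1, 'y':3
C (first-col start): C('$')=0, C('x')=1, C('y')=2
L[0]='y': occ=0, LF[0]=C('y')+0=2+0=2
L[1]='$': occ=0, LF[1]=C('$')+0=0+0=0
L[2]='y': occ=1, LF[2]=C('y')+1=2+1=3
L[3]='y': occ=2, LF[3]=C('y')+2=2+2=4
L[4]='x': occ=0, LF[4]=C('x')+0=1+0=1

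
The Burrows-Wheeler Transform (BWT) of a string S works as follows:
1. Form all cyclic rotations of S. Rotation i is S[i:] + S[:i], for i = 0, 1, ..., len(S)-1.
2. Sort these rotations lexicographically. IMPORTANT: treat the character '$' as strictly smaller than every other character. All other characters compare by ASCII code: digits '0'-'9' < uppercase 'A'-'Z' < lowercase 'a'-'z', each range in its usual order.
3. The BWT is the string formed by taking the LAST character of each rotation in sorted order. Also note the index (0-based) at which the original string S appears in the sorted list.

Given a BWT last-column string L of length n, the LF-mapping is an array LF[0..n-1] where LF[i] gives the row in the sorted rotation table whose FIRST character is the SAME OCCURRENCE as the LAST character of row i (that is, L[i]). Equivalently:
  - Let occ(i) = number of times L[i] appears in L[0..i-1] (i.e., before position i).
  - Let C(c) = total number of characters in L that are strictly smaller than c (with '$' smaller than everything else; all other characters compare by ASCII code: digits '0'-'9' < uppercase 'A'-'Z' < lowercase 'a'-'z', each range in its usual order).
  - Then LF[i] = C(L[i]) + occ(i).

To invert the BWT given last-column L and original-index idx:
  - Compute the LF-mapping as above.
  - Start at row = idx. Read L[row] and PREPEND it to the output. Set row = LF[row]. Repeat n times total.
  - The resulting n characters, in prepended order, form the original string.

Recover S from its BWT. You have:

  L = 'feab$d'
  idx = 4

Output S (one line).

LF mapping: 5 4 1 2 0 3
Walk LF starting at row 4, prepending L[row]:
  step 1: row=4, L[4]='$', prepend. Next row=LF[4]=0
  step 2: row=0, L[0]='f', prepend. Next row=LF[0]=5
  step 3: row=5, L[5]='d', prepend. Next row=LF[5]=3
  step 4: row=3, L[3]='b', prepend. Next row=LF[3]=2
  step 5: row=2, L[2]='a', prepend. Next row=LF[2]=1
  step 6: row=1, L[1]='e', prepend. Next row=LF[1]=4
Reversed output: eabdf$

Answer: eabdf$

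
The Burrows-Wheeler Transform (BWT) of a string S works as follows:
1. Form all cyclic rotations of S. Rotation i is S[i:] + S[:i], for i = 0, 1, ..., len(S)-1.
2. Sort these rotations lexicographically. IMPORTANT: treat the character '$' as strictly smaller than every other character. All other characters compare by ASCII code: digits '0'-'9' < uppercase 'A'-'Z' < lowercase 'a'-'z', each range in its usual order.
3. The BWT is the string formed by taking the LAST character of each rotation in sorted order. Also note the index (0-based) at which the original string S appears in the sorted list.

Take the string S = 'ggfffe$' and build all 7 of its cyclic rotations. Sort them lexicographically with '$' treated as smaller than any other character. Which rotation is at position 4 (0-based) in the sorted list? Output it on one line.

Answer: fffe$gg

Derivation:
All 7 rotations (rotation i = S[i:]+S[:i]):
  rot[0] = ggfffe$
  rot[1] = gfffe$g
  rot[2] = fffe$gg
  rot[3] = ffe$ggf
  rot[4] = fe$ggff
  rot[5] = e$ggfff
  rot[6] = $ggfffe
Sorted (with $ < everything):
  sorted[0] = $ggfffe
  sorted[1] = e$ggfff
  sorted[2] = fe$ggff
  sorted[3] = ffe$ggf
  sorted[4] = fffe$gg
  sorted[5] = gfffe$g
  sorted[6] = ggfffe$
sorted[4] = fffe$gg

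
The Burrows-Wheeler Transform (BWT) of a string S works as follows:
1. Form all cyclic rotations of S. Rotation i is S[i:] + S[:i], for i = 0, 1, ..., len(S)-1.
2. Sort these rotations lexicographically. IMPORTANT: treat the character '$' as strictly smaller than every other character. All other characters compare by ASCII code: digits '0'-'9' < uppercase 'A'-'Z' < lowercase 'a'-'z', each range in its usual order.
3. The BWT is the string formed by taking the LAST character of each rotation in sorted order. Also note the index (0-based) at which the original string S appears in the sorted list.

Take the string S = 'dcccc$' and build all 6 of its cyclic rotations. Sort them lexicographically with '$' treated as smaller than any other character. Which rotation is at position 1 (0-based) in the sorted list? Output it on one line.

Answer: c$dccc

Derivation:
All 6 rotations (rotation i = S[i:]+S[:i]):
  rot[0] = dcccc$
  rot[1] = cccc$d
  rot[2] = ccc$dc
  rot[3] = cc$dcc
  rot[4] = c$dccc
  rot[5] = $dcccc
Sorted (with $ < everything):
  sorted[0] = $dcccc
  sorted[1] = c$dccc
  sorted[2] = cc$dcc
  sorted[3] = ccc$dc
  sorted[4] = cccc$d
  sorted[5] = dcccc$
sorted[1] = c$dccc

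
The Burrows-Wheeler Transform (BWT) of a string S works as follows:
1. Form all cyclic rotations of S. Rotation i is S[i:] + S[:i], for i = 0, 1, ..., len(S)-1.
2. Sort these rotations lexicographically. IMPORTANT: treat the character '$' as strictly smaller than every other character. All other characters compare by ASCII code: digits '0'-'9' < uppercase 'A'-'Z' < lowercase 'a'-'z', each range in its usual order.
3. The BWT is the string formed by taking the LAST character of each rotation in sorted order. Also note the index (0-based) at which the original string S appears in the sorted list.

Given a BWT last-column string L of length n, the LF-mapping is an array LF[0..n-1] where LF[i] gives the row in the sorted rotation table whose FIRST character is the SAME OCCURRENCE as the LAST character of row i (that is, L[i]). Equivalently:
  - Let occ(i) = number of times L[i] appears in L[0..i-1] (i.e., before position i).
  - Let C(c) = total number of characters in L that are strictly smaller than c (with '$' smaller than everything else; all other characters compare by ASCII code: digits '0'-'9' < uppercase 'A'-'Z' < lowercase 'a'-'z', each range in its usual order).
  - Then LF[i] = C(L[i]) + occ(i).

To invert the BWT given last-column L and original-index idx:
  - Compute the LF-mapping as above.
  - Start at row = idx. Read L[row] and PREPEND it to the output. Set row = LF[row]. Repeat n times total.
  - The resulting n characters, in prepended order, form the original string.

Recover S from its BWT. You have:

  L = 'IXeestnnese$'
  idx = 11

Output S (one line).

LF mapping: 1 2 3 4 9 11 7 8 5 10 6 0
Walk LF starting at row 11, prepending L[row]:
  step 1: row=11, L[11]='$', prepend. Next row=LF[11]=0
  step 2: row=0, L[0]='I', prepend. Next row=LF[0]=1
  step 3: row=1, L[1]='X', prepend. Next row=LF[1]=2
  step 4: row=2, L[2]='e', prepend. Next row=LF[2]=3
  step 5: row=3, L[3]='e', prepend. Next row=LF[3]=4
  step 6: row=4, L[4]='s', prepend. Next row=LF[4]=9
  step 7: row=9, L[9]='s', prepend. Next row=LF[9]=10
  step 8: row=10, L[10]='e', prepend. Next row=LF[10]=6
  step 9: row=6, L[6]='n', prepend. Next row=LF[6]=7
  step 10: row=7, L[7]='n', prepend. Next row=LF[7]=8
  step 11: row=8, L[8]='e', prepend. Next row=LF[8]=5
  step 12: row=5, L[5]='t', prepend. Next row=LF[5]=11
Reversed output: tennesseeXI$

Answer: tennesseeXI$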